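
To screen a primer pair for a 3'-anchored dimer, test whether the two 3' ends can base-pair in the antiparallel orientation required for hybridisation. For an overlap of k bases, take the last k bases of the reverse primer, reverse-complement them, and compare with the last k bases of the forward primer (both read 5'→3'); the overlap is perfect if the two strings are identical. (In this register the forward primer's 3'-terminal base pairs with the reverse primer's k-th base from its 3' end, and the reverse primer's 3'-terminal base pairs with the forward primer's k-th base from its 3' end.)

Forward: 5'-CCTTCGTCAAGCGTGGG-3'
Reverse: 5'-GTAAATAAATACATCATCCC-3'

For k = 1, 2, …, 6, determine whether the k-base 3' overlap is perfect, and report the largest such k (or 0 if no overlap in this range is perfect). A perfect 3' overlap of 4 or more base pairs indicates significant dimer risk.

Last 6 bases (5'→3') — forward …CGTGGG, reverse …CATCCC.
Reverse complement of the reverse primer's last 6 bases: GGGATG; its first k bases are the reverse complement of the reverse primer's last k bases, so a perfect k-base overlap needs the forward primer's last k bases to equal them.
Comparing (forward last k vs required): k=1: G vs G ✓; k=2: GG vs GG ✓; k=3: GGG vs GGG ✓; k=4: TGGG vs GGGA ✗; k=5: GTGGG vs GGGAT ✗; k=6: CGTGGG vs GGGATG ✗.
Perfect overlaps at k = 1, 2, 3; the largest is 3.

Longest perfect overlap: 3 complementary base pairs; below the dimer-risk threshold (threshold 4).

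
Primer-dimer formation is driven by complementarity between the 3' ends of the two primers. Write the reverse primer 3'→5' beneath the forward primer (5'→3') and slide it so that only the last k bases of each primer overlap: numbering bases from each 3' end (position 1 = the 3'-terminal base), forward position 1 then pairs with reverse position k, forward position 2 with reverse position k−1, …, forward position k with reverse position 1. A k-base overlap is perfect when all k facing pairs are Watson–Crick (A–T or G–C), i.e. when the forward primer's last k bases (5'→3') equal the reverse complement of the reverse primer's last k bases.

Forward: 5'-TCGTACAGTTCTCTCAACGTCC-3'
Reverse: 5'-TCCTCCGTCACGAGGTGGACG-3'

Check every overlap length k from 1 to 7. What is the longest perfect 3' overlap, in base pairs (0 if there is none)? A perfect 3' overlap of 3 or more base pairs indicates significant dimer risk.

Longest perfect overlap: 5 complementary base pairs; significant dimer risk (threshold 3).

Last 7 bases (5'→3') — forward …AACGTCC, reverse …GTGGACG.
Reverse complement of the reverse primer's last 7 bases: CGTCCAC; its first k bases are the reverse complement of the reverse primer's last k bases, so a perfect k-base overlap needs the forward primer's last k bases to equal them.
Comparing (forward last k vs required): k=1: C vs C ✓; k=2: CC vs CG ✗; k=3: TCC vs CGT ✗; k=4: GTCC vs CGTC ✗; k=5: CGTCC vs CGTCC ✓; k=6: ACGTCC vs CGTCCA ✗; k=7: AACGTCC vs CGTCCAC ✗.
Perfect overlaps at k = 1, 5; the largest is 5.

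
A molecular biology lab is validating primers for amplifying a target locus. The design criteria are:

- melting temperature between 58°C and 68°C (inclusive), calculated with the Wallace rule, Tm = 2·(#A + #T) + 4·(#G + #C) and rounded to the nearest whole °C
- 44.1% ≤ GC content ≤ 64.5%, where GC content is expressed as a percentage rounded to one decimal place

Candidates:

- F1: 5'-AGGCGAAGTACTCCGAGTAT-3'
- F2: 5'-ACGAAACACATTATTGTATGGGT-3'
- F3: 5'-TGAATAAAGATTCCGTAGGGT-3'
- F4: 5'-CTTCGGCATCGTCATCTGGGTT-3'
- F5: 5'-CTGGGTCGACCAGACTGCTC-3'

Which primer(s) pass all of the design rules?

F1 (20 nt, A=6 T=4 G=6 C=4): Tm = 2·10 + 4·10 = 60°C ✓; GC 10/20 = 50.0% ✓ — passes.
F2 (23 nt, A=8 T=7 G=5 C=3): Tm = 2·15 + 4·8 = 62°C ✓; GC 8/23 = 34.8%, outside 44.1–64.5% ✗ — fails.
F3 (21 nt, A=7 T=6 G=6 C=2): Tm = 2·13 + 4·8 = 58°C ✓; GC 8/21 = 38.1%, outside 44.1–64.5% ✗ — fails.
F4 (22 nt, A=2 T=8 G=6 C=6): Tm = 2·10 + 4·12 = 68°C ✓; GC 12/22 = 54.5% ✓ — passes.
F5 (20 nt, A=3 T=4 G=6 C=7): Tm = 2·7 + 4·13 = 66°C ✓; GC 13/20 = 65.0%, outside 44.1–64.5% ✗ — fails.

F1 and F4.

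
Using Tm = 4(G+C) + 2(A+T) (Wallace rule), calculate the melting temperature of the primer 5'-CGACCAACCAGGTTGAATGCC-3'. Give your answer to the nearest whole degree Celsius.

66°C

Base counts: A=6, T=3, G=5, C=7 (length 21).
Tm = 2·(6+3) + 4·(5+7) = 2·9 + 4·12 = 18 + 48 = 66°C.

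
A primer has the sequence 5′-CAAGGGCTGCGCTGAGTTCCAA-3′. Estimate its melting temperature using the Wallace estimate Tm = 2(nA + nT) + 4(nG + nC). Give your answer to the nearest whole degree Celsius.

Base counts: A=5, T=4, G=7, C=6 (length 22).
Tm = 2·(5+4) + 4·(7+6) = 2·9 + 4·13 = 18 + 52 = 70°C.

70°C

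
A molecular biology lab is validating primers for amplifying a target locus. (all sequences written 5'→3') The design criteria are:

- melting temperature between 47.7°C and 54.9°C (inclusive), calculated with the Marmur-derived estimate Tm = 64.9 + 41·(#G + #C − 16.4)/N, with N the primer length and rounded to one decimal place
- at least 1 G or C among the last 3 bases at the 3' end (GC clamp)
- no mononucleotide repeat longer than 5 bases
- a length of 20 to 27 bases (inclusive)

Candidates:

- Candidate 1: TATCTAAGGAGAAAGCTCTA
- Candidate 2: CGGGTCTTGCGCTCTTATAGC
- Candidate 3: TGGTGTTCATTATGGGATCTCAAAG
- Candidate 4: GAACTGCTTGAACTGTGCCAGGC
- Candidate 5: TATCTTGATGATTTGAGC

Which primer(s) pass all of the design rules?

Candidate 1 (20 nt, A=8 T=5 G=4 C=3): Tm = 64.9 + 41·(7 − 16.4)/20 = 45.6°C, outside 47.7–54.9°C ✗; 3' end CTA has 1 G/C ✓; longest run = 3 ✓; length 20 ✓ — fails.
Candidate 2 (21 nt, A=2 T=7 G=6 C=6): Tm = 64.9 + 41·(12 − 16.4)/21 = 56.3°C, outside 47.7–54.9°C ✗; 3' end AGC has 2 G/C ✓; longest run = 3 ✓; length 21 ✓ — fails.
Candidate 3 (25 nt, A=6 T=9 G=7 C=3): Tm = 64.9 + 41·(10 − 16.4)/25 = 54.4°C ✓; 3' end AAG has 1 G/C ✓; longest run = 3 ✓; length 25 ✓ — passes.
Candidate 4 (23 nt, A=5 T=5 G=7 C=6): Tm = 64.9 + 41·(13 − 16.4)/23 = 58.8°C, outside 47.7–54.9°C ✗; 3' end GGC has 3 G/C ✓; longest run = 2 ✓; length 23 ✓ — fails.
Candidate 5 (18 nt, A=4 T=8 G=4 C=2): Tm = 64.9 + 41·(6 − 16.4)/18 = 41.2°C, outside 47.7–54.9°C ✗; 3' end AGC has 2 G/C ✓; longest run = 3 ✓; length 18, outside 20–27 ✗ — fails.

Candidate 3 only.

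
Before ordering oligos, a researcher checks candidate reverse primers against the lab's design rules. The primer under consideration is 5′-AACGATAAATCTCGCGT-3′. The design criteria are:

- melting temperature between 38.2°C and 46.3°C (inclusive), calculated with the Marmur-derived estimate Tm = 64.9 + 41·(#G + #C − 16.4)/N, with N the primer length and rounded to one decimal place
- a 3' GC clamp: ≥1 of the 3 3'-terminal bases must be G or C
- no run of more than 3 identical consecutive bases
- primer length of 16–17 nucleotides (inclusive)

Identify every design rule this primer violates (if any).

Base counts: A=6, T=4, G=3, C=4 (length 17).
Tm: Tm = 64.9 + 41·(7 − 16.4)/17 = 42.2°C ✓
GC clamp: 3' end CGT has 2 G/C ✓
homopolymer run: longest run = 3 ✓
length: length 17 ✓

Meets all criteria.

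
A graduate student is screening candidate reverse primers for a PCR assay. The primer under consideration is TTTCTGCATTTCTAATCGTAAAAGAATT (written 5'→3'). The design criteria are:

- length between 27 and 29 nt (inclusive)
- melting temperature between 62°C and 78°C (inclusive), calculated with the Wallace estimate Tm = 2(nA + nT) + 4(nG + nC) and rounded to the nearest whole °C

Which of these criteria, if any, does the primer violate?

Base counts: A=9, T=12, G=3, C=4 (length 28).
length: length 28 ✓
Tm: Tm = 2·21 + 4·7 = 70°C ✓

Meets all criteria.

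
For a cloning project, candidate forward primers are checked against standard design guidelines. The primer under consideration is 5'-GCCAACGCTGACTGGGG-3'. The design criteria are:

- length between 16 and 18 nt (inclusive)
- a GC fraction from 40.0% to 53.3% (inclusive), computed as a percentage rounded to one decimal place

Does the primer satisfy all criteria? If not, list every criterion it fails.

Base counts: A=3, T=2, G=7, C=5 (length 17).
length: length 17 ✓
GC content: GC 12/17 = 70.6%, outside 40.0–53.3% ✗

Fails: GC content.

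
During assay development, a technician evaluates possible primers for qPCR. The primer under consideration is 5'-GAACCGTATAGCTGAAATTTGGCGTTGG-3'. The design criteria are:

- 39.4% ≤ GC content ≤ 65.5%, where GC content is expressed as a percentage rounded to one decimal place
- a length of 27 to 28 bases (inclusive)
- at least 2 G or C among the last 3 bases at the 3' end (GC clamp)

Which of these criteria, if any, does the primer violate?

Meets all criteria.

Base counts: A=7, T=8, G=9, C=4 (length 28).
GC content: GC 13/28 = 46.4% ✓
length: length 28 ✓
GC clamp: 3' end TGG has 2 G/C ✓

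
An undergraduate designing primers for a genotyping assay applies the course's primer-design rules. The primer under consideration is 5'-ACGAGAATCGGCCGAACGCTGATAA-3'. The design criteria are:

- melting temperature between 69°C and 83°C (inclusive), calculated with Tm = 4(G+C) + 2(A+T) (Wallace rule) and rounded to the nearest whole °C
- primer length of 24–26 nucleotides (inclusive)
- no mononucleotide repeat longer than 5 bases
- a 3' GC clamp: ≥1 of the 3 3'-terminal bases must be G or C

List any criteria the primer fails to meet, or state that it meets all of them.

Fails: GC clamp.

Base counts: A=9, T=3, G=7, C=6 (length 25).
Tm: Tm = 2·12 + 4·13 = 76°C ✓
length: length 25 ✓
homopolymer run: longest run = 2 ✓
GC clamp: 3' end TAA has 0 G/C, need ≥1 ✗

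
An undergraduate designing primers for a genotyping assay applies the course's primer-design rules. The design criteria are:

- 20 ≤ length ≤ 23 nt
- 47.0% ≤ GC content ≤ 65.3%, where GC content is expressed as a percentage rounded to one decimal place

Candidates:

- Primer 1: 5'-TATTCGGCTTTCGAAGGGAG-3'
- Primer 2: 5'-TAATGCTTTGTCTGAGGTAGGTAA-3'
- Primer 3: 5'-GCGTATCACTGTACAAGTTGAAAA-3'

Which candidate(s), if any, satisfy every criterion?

Primer 1 (20 nt, A=4 T=6 G=7 C=3): length 20 ✓; GC 10/20 = 50.0% ✓ — passes.
Primer 2 (24 nt, A=6 T=9 G=7 C=2): length 24, outside 20–23 ✗; GC 9/24 = 37.5%, outside 47.0–65.3% ✗ — fails.
Primer 3 (24 nt, A=9 T=6 G=5 C=4): length 24, outside 20–23 ✗; GC 9/24 = 37.5%, outside 47.0–65.3% ✗ — fails.

Primer 1 only.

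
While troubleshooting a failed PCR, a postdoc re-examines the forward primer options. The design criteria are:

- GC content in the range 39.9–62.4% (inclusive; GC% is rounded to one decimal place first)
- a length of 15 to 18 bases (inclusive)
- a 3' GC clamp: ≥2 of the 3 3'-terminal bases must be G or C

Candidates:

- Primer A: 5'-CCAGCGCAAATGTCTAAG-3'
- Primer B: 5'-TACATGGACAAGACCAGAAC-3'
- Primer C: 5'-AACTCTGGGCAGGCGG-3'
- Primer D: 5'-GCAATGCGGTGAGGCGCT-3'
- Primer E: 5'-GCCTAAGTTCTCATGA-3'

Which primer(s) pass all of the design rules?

None of the candidates satisfy all criteria.

Primer A (18 nt, A=6 T=3 G=4 C=5): GC 9/18 = 50.0% ✓; length 18 ✓; 3' end AAG has 1 G/C, need ≥2 ✗ — fails.
Primer B (20 nt, A=9 T=2 G=4 C=5): GC 9/20 = 45.0% ✓; length 20, outside 15–18 ✗; 3' end AAC has 1 G/C, need ≥2 ✗ — fails.
Primer C (16 nt, A=3 T=2 G=7 C=4): GC 11/16 = 68.8%, outside 39.9–62.4% ✗; length 16 ✓; 3' end CGG has 3 G/C ✓ — fails.
Primer D (18 nt, A=3 T=3 G=8 C=4): GC 12/18 = 66.7%, outside 39.9–62.4% ✗; length 18 ✓; 3' end GCT has 2 G/C ✓ — fails.
Primer E (16 nt, A=4 T=5 G=3 C=4): GC 7/16 = 43.8% ✓; length 16 ✓; 3' end TGA has 1 G/C, need ≥2 ✗ — fails.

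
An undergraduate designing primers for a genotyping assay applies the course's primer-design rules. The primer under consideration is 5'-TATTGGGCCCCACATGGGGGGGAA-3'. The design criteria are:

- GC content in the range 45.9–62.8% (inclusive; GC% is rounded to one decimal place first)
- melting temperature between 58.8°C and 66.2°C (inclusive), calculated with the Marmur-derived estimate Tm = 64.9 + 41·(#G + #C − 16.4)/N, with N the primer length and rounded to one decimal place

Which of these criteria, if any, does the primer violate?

Base counts: A=5, T=4, G=10, C=5 (length 24).
GC content: GC 15/24 = 62.5% ✓
Tm: Tm = 64.9 + 41·(15 − 16.4)/24 = 62.5°C ✓

Meets all criteria.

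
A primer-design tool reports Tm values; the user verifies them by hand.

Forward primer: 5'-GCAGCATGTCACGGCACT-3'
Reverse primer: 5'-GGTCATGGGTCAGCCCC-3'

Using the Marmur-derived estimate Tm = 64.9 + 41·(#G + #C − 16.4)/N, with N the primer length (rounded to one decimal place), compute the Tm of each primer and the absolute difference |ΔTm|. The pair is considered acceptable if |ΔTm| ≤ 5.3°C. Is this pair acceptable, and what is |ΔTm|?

|ΔTm| = 1.7°C; the pair is acceptable.

Forward: G+C = 11, N = 18 → Tm = 64.9 + 41·(11 − 16.4)/18 = 52.6°C.
Reverse: G+C = 12, N = 17 → Tm = 64.9 + 41·(12 − 16.4)/17 = 54.3°C.
|ΔTm| = |52.6 − 54.3| = 1.7°C, ≤ 5.3°C.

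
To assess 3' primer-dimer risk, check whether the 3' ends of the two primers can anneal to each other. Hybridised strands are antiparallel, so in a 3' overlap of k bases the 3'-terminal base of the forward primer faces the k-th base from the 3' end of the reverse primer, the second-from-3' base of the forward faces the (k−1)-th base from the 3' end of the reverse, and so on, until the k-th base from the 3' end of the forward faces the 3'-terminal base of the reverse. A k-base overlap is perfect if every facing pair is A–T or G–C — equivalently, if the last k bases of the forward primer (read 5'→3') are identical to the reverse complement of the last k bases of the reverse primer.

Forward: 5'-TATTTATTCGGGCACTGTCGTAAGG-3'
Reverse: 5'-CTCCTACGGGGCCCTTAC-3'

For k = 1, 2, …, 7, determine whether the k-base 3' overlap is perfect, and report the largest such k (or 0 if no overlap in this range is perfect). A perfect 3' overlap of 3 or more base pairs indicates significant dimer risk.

Last 7 bases (5'→3') — forward …CGTAAGG, reverse …CCCTTAC.
Reverse complement of the reverse primer's last 7 bases: GTAAGGG; its first k bases are the reverse complement of the reverse primer's last k bases, so a perfect k-base overlap needs the forward primer's last k bases to equal them.
Comparing (forward last k vs required): k=1: G vs G ✓; k=2: GG vs GT ✗; k=3: AGG vs GTA ✗; k=4: AAGG vs GTAA ✗; k=5: TAAGG vs GTAAG ✗; k=6: GTAAGG vs GTAAGG ✓; k=7: CGTAAGG vs GTAAGGG ✗.
Perfect overlaps at k = 1, 6; the largest is 6.

Longest perfect overlap: 6 complementary base pairs; significant dimer risk (threshold 3).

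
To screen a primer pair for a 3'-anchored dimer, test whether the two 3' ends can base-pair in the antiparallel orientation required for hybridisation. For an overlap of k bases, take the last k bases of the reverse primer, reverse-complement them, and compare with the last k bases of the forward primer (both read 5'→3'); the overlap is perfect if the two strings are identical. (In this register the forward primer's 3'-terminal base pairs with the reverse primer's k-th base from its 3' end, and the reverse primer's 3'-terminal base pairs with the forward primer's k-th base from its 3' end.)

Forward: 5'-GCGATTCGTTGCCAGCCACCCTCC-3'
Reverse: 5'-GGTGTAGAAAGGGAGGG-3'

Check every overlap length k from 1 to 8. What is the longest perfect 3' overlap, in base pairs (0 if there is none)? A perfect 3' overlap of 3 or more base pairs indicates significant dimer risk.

Longest perfect overlap: 6 complementary base pairs; significant dimer risk (threshold 3).

Last 8 bases (5'→3') — forward …CACCCTCC, reverse …AGGGAGGG.
Reverse complement of the reverse primer's last 8 bases: CCCTCCCT; its first k bases are the reverse complement of the reverse primer's last k bases, so a perfect k-base overlap needs the forward primer's last k bases to equal them.
Comparing (forward last k vs required): k=1: C vs C ✓; k=2: CC vs CC ✓; k=3: TCC vs CCC ✗; k=4: CTCC vs CCCT ✗; k=5: CCTCC vs CCCTC ✗; k=6: CCCTCC vs CCCTCC ✓; k=7: ACCCTCC vs CCCTCCC ✗; k=8: CACCCTCC vs CCCTCCCT ✗.
Perfect overlaps at k = 1, 2, 6; the largest is 6.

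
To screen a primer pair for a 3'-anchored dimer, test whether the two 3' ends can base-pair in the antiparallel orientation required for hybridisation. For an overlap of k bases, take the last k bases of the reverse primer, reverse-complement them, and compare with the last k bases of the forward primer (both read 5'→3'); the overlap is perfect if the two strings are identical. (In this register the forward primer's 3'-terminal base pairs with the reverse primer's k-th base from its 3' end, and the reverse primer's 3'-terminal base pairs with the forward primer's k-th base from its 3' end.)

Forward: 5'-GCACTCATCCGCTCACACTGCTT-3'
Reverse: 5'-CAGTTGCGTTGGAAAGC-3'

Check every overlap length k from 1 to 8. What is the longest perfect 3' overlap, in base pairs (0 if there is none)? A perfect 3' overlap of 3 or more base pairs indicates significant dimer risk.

Last 8 bases (5'→3') — forward …CACTGCTT, reverse …TGGAAAGC.
Reverse complement of the reverse primer's last 8 bases: GCTTTCCA; its first k bases are the reverse complement of the reverse primer's last k bases, so a perfect k-base overlap needs the forward primer's last k bases to equal them.
Comparing (forward last k vs required): k=1: T vs G ✗; k=2: TT vs GC ✗; k=3: CTT vs GCT ✗; k=4: GCTT vs GCTT ✓; k=5: TGCTT vs GCTTT ✗; k=6: CTGCTT vs GCTTTC ✗; k=7: ACTGCTT vs GCTTTCC ✗; k=8: CACTGCTT vs GCTTTCCA ✗.
Only k = 4 is perfect, so the longest perfect 3' overlap is 4.

Longest perfect overlap: 4 complementary base pairs; significant dimer risk (threshold 3).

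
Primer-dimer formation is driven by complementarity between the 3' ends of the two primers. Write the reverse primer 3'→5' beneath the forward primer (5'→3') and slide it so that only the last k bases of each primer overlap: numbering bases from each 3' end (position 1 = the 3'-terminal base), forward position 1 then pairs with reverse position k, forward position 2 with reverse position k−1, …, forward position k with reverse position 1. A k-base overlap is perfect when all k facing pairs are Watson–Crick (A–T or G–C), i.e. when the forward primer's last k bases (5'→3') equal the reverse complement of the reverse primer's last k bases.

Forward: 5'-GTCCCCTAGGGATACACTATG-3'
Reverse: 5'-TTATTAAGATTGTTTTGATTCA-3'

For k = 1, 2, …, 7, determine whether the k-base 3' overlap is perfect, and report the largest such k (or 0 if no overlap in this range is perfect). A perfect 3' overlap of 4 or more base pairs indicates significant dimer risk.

Longest perfect overlap: 2 complementary base pairs; below the dimer-risk threshold (threshold 4).

Last 7 bases (5'→3') — forward …CACTATG, reverse …TGATTCA.
Reverse complement of the reverse primer's last 7 bases: TGAATCA; its first k bases are the reverse complement of the reverse primer's last k bases, so a perfect k-base overlap needs the forward primer's last k bases to equal them.
Comparing (forward last k vs required): k=1: G vs T ✗; k=2: TG vs TG ✓; k=3: ATG vs TGA ✗; k=4: TATG vs TGAA ✗; k=5: CTATG vs TGAAT ✗; k=6: ACTATG vs TGAATC ✗; k=7: CACTATG vs TGAATCA ✗.
Only k = 2 is perfect, so the longest perfect 3' overlap is 2.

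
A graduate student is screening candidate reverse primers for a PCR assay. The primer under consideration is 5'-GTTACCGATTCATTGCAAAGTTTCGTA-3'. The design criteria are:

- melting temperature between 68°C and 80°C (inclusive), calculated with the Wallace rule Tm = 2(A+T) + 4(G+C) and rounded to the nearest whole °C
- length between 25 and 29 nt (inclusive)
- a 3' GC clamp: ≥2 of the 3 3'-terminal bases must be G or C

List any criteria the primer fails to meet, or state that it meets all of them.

Fails: GC clamp.

Base counts: A=7, T=10, G=5, C=5 (length 27).
Tm: Tm = 2·17 + 4·10 = 74°C ✓
length: length 27 ✓
GC clamp: 3' end GTA has 1 G/C, need ≥2 ✗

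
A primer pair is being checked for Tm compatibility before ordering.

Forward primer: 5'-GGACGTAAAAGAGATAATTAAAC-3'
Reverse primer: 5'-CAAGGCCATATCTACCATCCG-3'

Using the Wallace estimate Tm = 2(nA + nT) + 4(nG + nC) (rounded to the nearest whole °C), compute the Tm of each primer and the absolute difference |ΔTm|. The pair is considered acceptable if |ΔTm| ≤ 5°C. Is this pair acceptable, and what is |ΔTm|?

|ΔTm| = 4°C; the pair is acceptable.

Forward: A=12 T=4 G=5 C=2 → Tm = 2·16 + 4·7 = 60°C.
Reverse: A=6 T=4 G=3 C=8 → Tm = 2·10 + 4·11 = 64°C.
|ΔTm| = |60 − 64| = 4°C, ≤ 5°C.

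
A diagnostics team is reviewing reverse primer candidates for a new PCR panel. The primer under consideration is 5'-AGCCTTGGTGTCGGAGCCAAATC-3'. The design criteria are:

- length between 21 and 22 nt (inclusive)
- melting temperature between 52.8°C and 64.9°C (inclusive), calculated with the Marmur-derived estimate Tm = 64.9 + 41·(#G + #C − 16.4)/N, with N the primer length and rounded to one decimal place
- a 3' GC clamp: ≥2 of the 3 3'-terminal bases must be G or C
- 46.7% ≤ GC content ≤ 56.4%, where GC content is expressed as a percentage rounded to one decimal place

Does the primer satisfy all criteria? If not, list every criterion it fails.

Fails: length, GC clamp, GC content.

Base counts: A=5, T=5, G=7, C=6 (length 23).
length: length 23, outside 21–22 ✗
Tm: Tm = 64.9 + 41·(13 − 16.4)/23 = 58.8°C ✓
GC clamp: 3' end ATC has 1 G/C, need ≥2 ✗
GC content: GC 13/23 = 56.5%, outside 46.7–56.4% ✗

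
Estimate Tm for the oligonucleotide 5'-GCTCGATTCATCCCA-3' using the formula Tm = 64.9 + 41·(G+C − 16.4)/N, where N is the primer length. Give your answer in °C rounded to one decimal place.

41.9°C

Base counts: A=3, T=4, G=2, C=6; G+C = 8, N = 15.
Tm = 64.9 + 41·(8 − 16.4)/15 = 64.9 + -344.40/15 = 41.9°C.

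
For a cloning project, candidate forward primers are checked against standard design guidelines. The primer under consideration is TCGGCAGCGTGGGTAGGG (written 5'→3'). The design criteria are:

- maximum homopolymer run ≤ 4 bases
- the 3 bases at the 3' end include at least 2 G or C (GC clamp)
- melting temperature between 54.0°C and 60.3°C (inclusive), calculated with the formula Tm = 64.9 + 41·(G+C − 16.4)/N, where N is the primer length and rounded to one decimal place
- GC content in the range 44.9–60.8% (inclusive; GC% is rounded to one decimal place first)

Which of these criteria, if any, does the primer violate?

Fails: GC content.

Base counts: A=2, T=3, G=10, C=3 (length 18).
homopolymer run: longest run = 3 ✓
GC clamp: 3' end GGG has 3 G/C ✓
Tm: Tm = 64.9 + 41·(13 − 16.4)/18 = 57.2°C ✓
GC content: GC 13/18 = 72.2%, outside 44.9–60.8% ✗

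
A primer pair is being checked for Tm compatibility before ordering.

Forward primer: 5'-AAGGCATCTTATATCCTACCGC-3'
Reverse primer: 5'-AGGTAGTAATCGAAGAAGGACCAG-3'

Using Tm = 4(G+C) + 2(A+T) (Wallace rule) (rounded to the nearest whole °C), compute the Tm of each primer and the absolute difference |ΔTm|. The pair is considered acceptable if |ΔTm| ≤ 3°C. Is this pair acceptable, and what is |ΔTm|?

Forward: A=6 T=6 G=3 C=7 → Tm = 2·12 + 4·10 = 64°C.
Reverse: A=10 T=3 G=8 C=3 → Tm = 2·13 + 4·11 = 70°C.
|ΔTm| = |64 − 70| = 6°C, > 3°C.

|ΔTm| = 6°C; the pair is not acceptable.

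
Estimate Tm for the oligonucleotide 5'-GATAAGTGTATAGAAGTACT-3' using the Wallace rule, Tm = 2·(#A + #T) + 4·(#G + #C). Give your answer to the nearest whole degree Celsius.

52°C

Base counts: A=8, T=6, G=5, C=1 (length 20).
Tm = 2·(8+6) + 4·(5+1) = 2·14 + 4·6 = 28 + 24 = 52°C.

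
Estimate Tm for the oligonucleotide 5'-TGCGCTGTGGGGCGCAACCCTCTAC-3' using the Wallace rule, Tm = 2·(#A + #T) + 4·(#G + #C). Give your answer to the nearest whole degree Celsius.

84°C

Base counts: A=3, T=5, G=8, C=9 (length 25).
Tm = 2·(3+5) + 4·(8+9) = 2·8 + 4·17 = 16 + 68 = 84°C.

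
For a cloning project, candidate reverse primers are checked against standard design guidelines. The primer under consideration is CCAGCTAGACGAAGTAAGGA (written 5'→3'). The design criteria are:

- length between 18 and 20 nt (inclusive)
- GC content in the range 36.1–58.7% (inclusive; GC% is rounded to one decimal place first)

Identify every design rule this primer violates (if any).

Base counts: A=8, T=2, G=6, C=4 (length 20).
length: length 20 ✓
GC content: GC 10/20 = 50.0% ✓

Meets all criteria.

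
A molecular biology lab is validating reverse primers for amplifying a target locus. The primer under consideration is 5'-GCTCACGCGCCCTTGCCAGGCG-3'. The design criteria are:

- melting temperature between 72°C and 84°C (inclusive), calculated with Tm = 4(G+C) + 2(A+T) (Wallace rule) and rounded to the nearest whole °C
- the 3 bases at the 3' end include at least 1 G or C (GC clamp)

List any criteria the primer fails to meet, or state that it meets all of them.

Meets all criteria.

Base counts: A=2, T=3, G=7, C=10 (length 22).
Tm: Tm = 2·5 + 4·17 = 78°C ✓
GC clamp: 3' end GCG has 3 G/C ✓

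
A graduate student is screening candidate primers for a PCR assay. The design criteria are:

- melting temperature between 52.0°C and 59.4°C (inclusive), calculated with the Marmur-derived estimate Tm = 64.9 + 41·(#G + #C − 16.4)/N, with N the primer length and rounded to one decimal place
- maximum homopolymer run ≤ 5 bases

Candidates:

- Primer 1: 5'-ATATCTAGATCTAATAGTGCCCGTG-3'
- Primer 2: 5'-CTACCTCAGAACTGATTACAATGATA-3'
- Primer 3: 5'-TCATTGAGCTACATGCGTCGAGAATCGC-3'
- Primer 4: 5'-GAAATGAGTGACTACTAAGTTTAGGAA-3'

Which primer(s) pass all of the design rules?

Primer 1 (25 nt, A=7 T=8 G=5 C=5): Tm = 64.9 + 41·(10 − 16.4)/25 = 54.4°C ✓; longest run = 3 ✓ — passes.
Primer 2 (26 nt, A=10 T=7 G=3 C=6): Tm = 64.9 + 41·(9 − 16.4)/26 = 53.2°C ✓; longest run = 2 ✓ — passes.
Primer 3 (28 nt, A=7 T=7 G=7 C=7): Tm = 64.9 + 41·(14 − 16.4)/28 = 61.4°C, outside 52.0–59.4°C ✗; longest run = 2 ✓ — fails.
Primer 4 (27 nt, A=11 T=7 G=7 C=2): Tm = 64.9 + 41·(9 − 16.4)/27 = 53.7°C ✓; longest run = 3 ✓ — passes.

Primer 1, Primer 2 and Primer 4.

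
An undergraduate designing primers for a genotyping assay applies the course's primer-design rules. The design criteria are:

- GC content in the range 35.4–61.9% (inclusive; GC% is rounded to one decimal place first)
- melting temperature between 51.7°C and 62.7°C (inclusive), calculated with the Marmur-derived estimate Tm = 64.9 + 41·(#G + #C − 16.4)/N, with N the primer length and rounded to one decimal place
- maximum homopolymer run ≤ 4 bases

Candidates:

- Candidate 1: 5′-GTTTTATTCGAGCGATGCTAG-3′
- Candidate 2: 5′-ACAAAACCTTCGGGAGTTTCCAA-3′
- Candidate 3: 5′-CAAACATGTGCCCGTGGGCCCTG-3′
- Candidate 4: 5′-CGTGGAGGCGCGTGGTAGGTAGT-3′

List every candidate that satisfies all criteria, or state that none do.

Candidate 2 only.

Candidate 1 (21 nt, A=4 T=8 G=6 C=3): GC 9/21 = 42.9% ✓; Tm = 64.9 + 41·(9 − 16.4)/21 = 50.5°C, outside 51.7–62.7°C ✗; longest run = 4 ✓ — fails.
Candidate 2 (23 nt, A=8 T=5 G=4 C=6): GC 10/23 = 43.5% ✓; Tm = 64.9 + 41·(10 − 16.4)/23 = 53.5°C ✓; longest run = 4 ✓ — passes.
Candidate 3 (23 nt, A=4 T=4 G=7 C=8): GC 15/23 = 65.2%, outside 35.4–61.9% ✗; Tm = 64.9 + 41·(15 − 16.4)/23 = 62.4°C ✓; longest run = 3 ✓ — fails.
Candidate 4 (23 nt, A=3 T=5 G=12 C=3): GC 15/23 = 65.2%, outside 35.4–61.9% ✗; Tm = 64.9 + 41·(15 − 16.4)/23 = 62.4°C ✓; longest run = 2 ✓ — fails.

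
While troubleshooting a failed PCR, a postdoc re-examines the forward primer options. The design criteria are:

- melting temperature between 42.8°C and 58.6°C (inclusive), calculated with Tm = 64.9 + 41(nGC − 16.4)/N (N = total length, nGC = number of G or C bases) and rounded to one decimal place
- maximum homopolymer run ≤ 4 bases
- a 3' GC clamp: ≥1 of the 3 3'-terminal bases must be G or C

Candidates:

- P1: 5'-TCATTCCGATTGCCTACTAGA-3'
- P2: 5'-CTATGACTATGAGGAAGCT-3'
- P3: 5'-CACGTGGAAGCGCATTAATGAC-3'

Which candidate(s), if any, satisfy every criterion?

P1, P2 and P3.

P1 (21 nt, A=5 T=7 G=3 C=6): Tm = 64.9 + 41·(9 − 16.4)/21 = 50.5°C ✓; longest run = 2 ✓; 3' end AGA has 1 G/C ✓ — passes.
P2 (19 nt, A=6 T=5 G=5 C=3): Tm = 64.9 + 41·(8 − 16.4)/19 = 46.8°C ✓; longest run = 2 ✓; 3' end GCT has 2 G/C ✓ — passes.
P3 (22 nt, A=7 T=4 G=6 C=5): Tm = 64.9 + 41·(11 − 16.4)/22 = 54.8°C ✓; longest run = 2 ✓; 3' end GAC has 2 G/C ✓ — passes.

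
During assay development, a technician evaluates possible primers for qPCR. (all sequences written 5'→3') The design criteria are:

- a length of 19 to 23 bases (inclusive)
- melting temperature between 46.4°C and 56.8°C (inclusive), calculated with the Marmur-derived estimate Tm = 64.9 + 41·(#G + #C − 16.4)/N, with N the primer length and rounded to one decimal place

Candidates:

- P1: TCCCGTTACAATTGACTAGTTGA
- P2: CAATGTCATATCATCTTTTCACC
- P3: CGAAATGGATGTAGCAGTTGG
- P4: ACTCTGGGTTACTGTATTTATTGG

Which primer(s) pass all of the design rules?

P1 (23 nt, A=6 T=8 G=4 C=5): length 23 ✓; Tm = 64.9 + 41·(9 − 16.4)/23 = 51.7°C ✓ — passes.
P2 (23 nt, A=6 T=9 G=1 C=7): length 23 ✓; Tm = 64.9 + 41·(8 − 16.4)/23 = 49.9°C ✓ — passes.
P3 (21 nt, A=6 T=5 G=8 C=2): length 21 ✓; Tm = 64.9 + 41·(10 − 16.4)/21 = 52.4°C ✓ — passes.
P4 (24 nt, A=4 T=11 G=6 C=3): length 24, outside 19–23 ✗; Tm = 64.9 + 41·(9 − 16.4)/24 = 52.3°C ✓ — fails.

P1, P2 and P3.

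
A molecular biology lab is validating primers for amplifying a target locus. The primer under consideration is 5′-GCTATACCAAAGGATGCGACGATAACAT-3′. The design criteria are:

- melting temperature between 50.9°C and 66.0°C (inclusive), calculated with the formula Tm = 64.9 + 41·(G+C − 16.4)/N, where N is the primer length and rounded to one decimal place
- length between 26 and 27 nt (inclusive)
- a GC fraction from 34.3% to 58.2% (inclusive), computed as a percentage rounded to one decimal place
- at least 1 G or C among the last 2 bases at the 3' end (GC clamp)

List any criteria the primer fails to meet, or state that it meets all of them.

Fails: length, GC clamp.

Base counts: A=11, T=5, G=6, C=6 (length 28).
Tm: Tm = 64.9 + 41·(12 − 16.4)/28 = 58.5°C ✓
length: length 28, outside 26–27 ✗
GC content: GC 12/28 = 42.9% ✓
GC clamp: 3' end AT has 0 G/C, need ≥1 ✗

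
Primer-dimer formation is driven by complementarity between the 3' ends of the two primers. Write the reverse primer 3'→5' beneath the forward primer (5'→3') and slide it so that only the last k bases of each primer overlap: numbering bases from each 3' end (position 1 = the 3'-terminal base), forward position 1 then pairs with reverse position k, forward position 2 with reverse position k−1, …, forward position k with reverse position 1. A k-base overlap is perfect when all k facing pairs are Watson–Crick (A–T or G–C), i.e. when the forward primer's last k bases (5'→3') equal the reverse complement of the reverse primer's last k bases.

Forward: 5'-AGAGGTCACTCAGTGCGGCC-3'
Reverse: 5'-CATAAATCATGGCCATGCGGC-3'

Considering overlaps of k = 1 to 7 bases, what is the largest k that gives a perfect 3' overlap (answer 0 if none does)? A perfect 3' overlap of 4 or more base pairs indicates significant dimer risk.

Longest perfect overlap: 3 complementary base pairs; below the dimer-risk threshold (threshold 4).

Last 7 bases (5'→3') — forward …TGCGGCC, reverse …ATGCGGC.
Reverse complement of the reverse primer's last 7 bases: GCCGCAT; its first k bases are the reverse complement of the reverse primer's last k bases, so a perfect k-base overlap needs the forward primer's last k bases to equal them.
Comparing (forward last k vs required): k=1: C vs G ✗; k=2: CC vs GC ✗; k=3: GCC vs GCC ✓; k=4: GGCC vs GCCG ✗; k=5: CGGCC vs GCCGC ✗; k=6: GCGGCC vs GCCGCA ✗; k=7: TGCGGCC vs GCCGCAT ✗.
Only k = 3 is perfect, so the longest perfect 3' overlap is 3.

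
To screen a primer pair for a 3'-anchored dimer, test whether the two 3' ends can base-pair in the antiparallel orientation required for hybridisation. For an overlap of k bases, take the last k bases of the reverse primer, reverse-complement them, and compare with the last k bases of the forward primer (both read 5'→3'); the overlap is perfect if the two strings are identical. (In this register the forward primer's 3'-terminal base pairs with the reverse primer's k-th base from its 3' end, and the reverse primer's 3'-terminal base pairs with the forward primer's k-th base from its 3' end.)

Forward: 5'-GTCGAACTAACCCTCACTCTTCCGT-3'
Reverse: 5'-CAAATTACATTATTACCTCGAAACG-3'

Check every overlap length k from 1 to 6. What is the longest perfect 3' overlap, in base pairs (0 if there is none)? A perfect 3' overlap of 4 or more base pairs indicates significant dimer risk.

Longest perfect overlap: 3 complementary base pairs; below the dimer-risk threshold (threshold 4).

Last 6 bases (5'→3') — forward …TTCCGT, reverse …GAAACG.
Reverse complement of the reverse primer's last 6 bases: CGTTTC; its first k bases are the reverse complement of the reverse primer's last k bases, so a perfect k-base overlap needs the forward primer's last k bases to equal them.
Comparing (forward last k vs required): k=1: T vs C ✗; k=2: GT vs CG ✗; k=3: CGT vs CGT ✓; k=4: CCGT vs CGTT ✗; k=5: TCCGT vs CGTTT ✗; k=6: TTCCGT vs CGTTTC ✗.
Only k = 3 is perfect, so the longest perfect 3' overlap is 3.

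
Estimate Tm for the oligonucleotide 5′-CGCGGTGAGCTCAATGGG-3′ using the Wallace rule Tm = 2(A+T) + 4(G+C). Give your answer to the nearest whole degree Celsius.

60°C

Base counts: A=3, T=3, G=8, C=4 (length 18).
Tm = 2·(3+3) + 4·(8+4) = 2·6 + 4·12 = 12 + 48 = 60°C.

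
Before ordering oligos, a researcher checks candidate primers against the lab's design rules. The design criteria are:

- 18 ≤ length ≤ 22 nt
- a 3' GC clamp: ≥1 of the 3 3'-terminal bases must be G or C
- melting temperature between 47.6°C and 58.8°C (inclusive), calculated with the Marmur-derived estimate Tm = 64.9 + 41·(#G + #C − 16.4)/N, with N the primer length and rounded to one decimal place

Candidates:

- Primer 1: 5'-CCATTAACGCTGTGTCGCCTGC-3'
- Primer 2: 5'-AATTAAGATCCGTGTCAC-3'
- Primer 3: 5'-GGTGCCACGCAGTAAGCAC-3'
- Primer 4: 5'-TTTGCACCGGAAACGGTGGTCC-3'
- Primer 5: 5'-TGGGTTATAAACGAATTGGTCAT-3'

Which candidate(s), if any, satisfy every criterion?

Primer 1 (22 nt, A=3 T=6 G=5 C=8): length 22 ✓; 3' end TGC has 2 G/C ✓; Tm = 64.9 + 41·(13 − 16.4)/22 = 58.6°C ✓ — passes.
Primer 2 (18 nt, A=6 T=5 G=3 C=4): length 18 ✓; 3' end CAC has 2 G/C ✓; Tm = 64.9 + 41·(7 − 16.4)/18 = 43.5°C, outside 47.6–58.8°C ✗ — fails.
Primer 3 (19 nt, A=5 T=2 G=6 C=6): length 19 ✓; 3' end CAC has 2 G/C ✓; Tm = 64.9 + 41·(12 − 16.4)/19 = 55.4°C ✓ — passes.
Primer 4 (22 nt, A=4 T=5 G=7 C=6): length 22 ✓; 3' end TCC has 2 G/C ✓; Tm = 64.9 + 41·(13 − 16.4)/22 = 58.6°C ✓ — passes.
Primer 5 (23 nt, A=7 T=8 G=6 C=2): length 23, outside 18–22 ✗; 3' end CAT has 1 G/C ✓; Tm = 64.9 + 41·(8 − 16.4)/23 = 49.9°C ✓ — fails.

Primer 1, Primer 3 and Primer 4.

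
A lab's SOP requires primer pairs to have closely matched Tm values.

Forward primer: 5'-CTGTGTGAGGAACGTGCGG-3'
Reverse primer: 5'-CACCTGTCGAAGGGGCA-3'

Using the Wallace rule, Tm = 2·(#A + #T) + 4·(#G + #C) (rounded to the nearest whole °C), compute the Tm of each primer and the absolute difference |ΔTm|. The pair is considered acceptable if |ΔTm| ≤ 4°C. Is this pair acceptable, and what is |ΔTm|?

|ΔTm| = 6°C; the pair is not acceptable.

Forward: A=3 T=4 G=9 C=3 → Tm = 2·7 + 4·12 = 62°C.
Reverse: A=4 T=2 G=6 C=5 → Tm = 2·6 + 4·11 = 56°C.
|ΔTm| = |62 − 56| = 6°C, > 4°C.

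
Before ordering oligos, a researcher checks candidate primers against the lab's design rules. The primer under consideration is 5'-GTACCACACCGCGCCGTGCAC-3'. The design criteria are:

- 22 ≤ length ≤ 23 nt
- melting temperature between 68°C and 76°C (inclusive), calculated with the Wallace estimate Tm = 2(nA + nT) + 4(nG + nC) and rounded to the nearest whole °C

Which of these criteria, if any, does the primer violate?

Fails: length.

Base counts: A=4, T=2, G=5, C=10 (length 21).
length: length 21, outside 22–23 ✗
Tm: Tm = 2·6 + 4·15 = 72°C ✓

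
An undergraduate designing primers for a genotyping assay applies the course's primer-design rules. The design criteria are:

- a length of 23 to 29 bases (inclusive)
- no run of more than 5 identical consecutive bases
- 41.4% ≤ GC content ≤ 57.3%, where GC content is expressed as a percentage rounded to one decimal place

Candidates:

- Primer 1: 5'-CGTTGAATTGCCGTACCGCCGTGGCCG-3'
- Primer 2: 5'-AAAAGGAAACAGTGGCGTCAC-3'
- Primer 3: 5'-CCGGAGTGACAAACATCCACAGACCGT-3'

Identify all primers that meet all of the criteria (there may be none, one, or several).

Primer 1 (27 nt, A=3 T=6 G=9 C=9): length 27 ✓; longest run = 2 ✓; GC 18/27 = 66.7%, outside 41.4–57.3% ✗ — fails.
Primer 2 (21 nt, A=9 T=2 G=6 C=4): length 21, outside 23–29 ✗; longest run = 4 ✓; GC 10/21 = 47.6% ✓ — fails.
Primer 3 (27 nt, A=9 T=3 G=6 C=9): length 27 ✓; longest run = 3 ✓; GC 15/27 = 55.6% ✓ — passes.

Primer 3 only.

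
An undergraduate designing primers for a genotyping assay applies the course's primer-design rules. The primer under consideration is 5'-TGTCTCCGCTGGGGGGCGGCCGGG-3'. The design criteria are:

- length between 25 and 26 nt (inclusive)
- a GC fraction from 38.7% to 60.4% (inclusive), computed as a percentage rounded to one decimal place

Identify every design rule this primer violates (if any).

Fails: length, GC content.

Base counts: A=0, T=4, G=13, C=7 (length 24).
length: length 24, outside 25–26 ✗
GC content: GC 20/24 = 83.3%, outside 38.7–60.4% ✗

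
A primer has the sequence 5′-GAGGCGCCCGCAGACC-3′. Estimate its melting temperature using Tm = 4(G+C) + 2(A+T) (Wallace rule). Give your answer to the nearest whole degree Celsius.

Base counts: A=3, T=0, G=6, C=7 (length 16).
Tm = 2·(3+0) + 4·(6+7) = 2·3 + 4·13 = 6 + 52 = 58°C.

58°C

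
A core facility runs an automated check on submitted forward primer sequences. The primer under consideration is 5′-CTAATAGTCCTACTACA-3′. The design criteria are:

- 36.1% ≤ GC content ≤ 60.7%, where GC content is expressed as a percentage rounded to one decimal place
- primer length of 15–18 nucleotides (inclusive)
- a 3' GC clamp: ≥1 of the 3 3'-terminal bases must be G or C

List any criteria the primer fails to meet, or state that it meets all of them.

Base counts: A=6, T=5, G=1, C=5 (length 17).
GC content: GC 6/17 = 35.3%, outside 36.1–60.7% ✗
length: length 17 ✓
GC clamp: 3' end ACA has 1 G/C ✓

Fails: GC content.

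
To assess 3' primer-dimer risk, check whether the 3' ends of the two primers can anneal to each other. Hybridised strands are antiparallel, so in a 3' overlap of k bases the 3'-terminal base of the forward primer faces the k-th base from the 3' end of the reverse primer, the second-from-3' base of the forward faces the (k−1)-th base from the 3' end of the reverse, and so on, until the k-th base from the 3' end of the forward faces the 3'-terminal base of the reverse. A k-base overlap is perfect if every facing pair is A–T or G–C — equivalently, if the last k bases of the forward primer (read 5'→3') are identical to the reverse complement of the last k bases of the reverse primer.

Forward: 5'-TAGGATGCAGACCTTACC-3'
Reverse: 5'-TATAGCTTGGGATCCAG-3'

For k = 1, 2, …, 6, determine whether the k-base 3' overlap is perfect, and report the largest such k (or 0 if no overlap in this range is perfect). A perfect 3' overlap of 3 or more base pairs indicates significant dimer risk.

Longest perfect overlap: 1 complementary base pair; below the dimer-risk threshold (threshold 3).

Last 6 bases (5'→3') — forward …CTTACC, reverse …ATCCAG.
Reverse complement of the reverse primer's last 6 bases: CTGGAT; its first k bases are the reverse complement of the reverse primer's last k bases, so a perfect k-base overlap needs the forward primer's last k bases to equal them.
Comparing (forward last k vs required): k=1: C vs C ✓; k=2: CC vs CT ✗; k=3: ACC vs CTG ✗; k=4: TACC vs CTGG ✗; k=5: TTACC vs CTGGA ✗; k=6: CTTACC vs CTGGAT ✗.
Only k = 1 is perfect, so the longest perfect 3' overlap is 1.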